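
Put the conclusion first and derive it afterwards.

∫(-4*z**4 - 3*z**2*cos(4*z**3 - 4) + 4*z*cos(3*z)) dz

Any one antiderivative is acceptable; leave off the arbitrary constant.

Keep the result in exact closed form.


The answer is -4*z**5/5 + 4*z*sin(3*z)/3 - sin(4*z**3 - 4)/4 + 4*cos(3*z)/9.
Step 1. Rewrite: now ∫(-4*z**4) dz + ∫(4*z*cos(3*z)) dz + ∫(-3*z**2*cos(4*z**3 - 4)) dz.
Step 2. Evaluate the standard form: now -4*z**5/5 + ∫(4*z*cos(3*z)) dz + ∫(-3*z**2*cos(4*z**3 - 4)) dz.
Step 3. Substitute u = z**3 - 1, turning ∫(-3*z**2*cos(4*z**3 - 4)) dz into ∫(-cos(4*u)) du: now -4*z**5/5 + ∫(4*z*cos(3*z)) dz + ∫(-cos(4*u)) du.
Step 4. Evaluate the standard form: now -4*z**5/5 - sin(4*u)/4 + ∫(4*z*cos(3*z)) dz.
Step 5. Substitute back u = z**3 - 1: now -4*z**5/5 - sin(4*z**3 - 4)/4 + ∫(4*z*cos(3*z)) dz.
Step 6. Integrate ∫(4*z*cos(3*z)) dz by parts with u = z, dv = (4*cos(3*z)) dz, so v = 4*sin(3*z)/3: now -4*z**5/5 + 4*z*sin(3*z)/3 - sin(4*z**3 - 4)/4 + ∫(-4*sin(3*z)/3) dz.
Step 7. Evaluate the standard form: now -4*z**5/5 + 4*z*sin(3*z)/3 - sin(4*z**3 - 4)/4 + 4*cos(3*z)/9.
Answer: -4*z**5/5 + 4*z*sin(3*z)/3 - sin(4*z**3 - 4)/4 + 4*cos(3*z)/9.


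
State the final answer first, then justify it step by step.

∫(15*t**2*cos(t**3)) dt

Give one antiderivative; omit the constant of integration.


The answer is 5*sin(t**3).
Step 1. Substitute u = t**3, turning ∫(15*t**2*cos(t**3)) dt into ∫(5*cos(u)) du: now ∫(5*cos(u)) du.
Step 2. Evaluate the standard form: now 5*sin(u).
Step 3. Substitute back u = t**3: now 5*sin(t**3).
Answer: 5*sin(t**3).


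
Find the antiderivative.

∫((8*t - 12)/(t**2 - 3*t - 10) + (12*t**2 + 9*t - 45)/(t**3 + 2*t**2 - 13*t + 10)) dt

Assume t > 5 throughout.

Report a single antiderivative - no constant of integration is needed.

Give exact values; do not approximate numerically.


Answer: 4*log(t - 5) + 3*log(t - 2) + 4*log(t - 1) + 4*log(t + 2) + 5*log(t + 5).


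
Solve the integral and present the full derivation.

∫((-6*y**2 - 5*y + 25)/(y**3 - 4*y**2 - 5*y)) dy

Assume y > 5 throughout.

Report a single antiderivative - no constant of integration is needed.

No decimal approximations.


Step 1. Decompose ∫((-6*y**2 - 5*y + 25)/(y**3 - 4*y**2 - 5*y)) dy by partial fractions, (-6*y**2 - 5*y + 25)/(y**3 - 4*y**2 - 5*y) = 4/(y + 1) - 5/(y - 5) - 5/y: now ∫(-5/y) dy + ∫(-5/(y - 5)) dy + ∫(4/(y + 1)) dy.
Step 2. Evaluate the standard form [assuming y > 5]: now -5*log(y - 5) + ∫(-5/y) dy + ∫(4/(y + 1)) dy.
Step 3. Evaluate the standard form [assuming y > 0]: now -5*log(y) - 5*log(y - 5) + ∫(4/(y + 1)) dy.
Step 4. Evaluate the standard form [assuming y > -1]: now -5*log(y) - 5*log(y - 5) + 4*log(y + 1).
Answer: -5*log(y) - 5*log(y - 5) + 4*log(y + 1).


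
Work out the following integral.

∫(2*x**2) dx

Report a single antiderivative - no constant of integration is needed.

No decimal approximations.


Answer: 2*x**3/3.


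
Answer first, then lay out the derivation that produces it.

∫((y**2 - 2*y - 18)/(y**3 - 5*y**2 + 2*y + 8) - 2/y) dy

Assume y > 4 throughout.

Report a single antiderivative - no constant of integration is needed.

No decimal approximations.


The answer is -2*log(y) - log(y - 4) + 3*log(y - 2) - log(y + 1).
Step 1. Rewrite: now ∫(-2/y) dy + ∫((y**2 - 2*y - 18)/(y**3 - 5*y**2 + 2*y + 8)) dy.
Step 2. Evaluate the standard form [assuming y > 0]: now -2*log(y) + ∫((y**2 - 2*y - 18)/(y**3 - 5*y**2 + 2*y + 8)) dy.
Step 3. Decompose ∫((y**2 - 2*y - 18)/(y**3 - 5*y**2 + 2*y + 8)) dy by partial fractions, (y**2 - 2*y - 18)/(y**3 - 5*y**2 + 2*y + 8) = -1/(y + 1) + 3/(y - 2) - 1/(y - 4): now -2*log(y) + ∫(-1/(y - 4)) dy + ∫(3/(y - 2)) dy + ∫(-1/(y + 1)) dy.
Step 4. Evaluate the standard form [assuming y > 2]: now -2*log(y) + 3*log(y - 2) + ∫(-1/(y - 4)) dy + ∫(-1/(y + 1)) dy.
Step 5. Evaluate the standard form [assuming y > -1]: now -2*log(y) + 3*log(y - 2) - log(y + 1) + ∫(-1/(y - 4)) dy.
Step 6. Evaluate the standard form [assuming y > 4]: now -2*log(y) - log(y - 4) + 3*log(y - 2) - log(y + 1).
Answer: -2*log(y) - log(y - 4) + 3*log(y - 2) - log(y + 1).


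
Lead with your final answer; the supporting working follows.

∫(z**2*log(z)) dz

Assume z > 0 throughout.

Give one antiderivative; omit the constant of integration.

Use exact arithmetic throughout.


The answer is z**3*log(z)/3 - z**3/9.
Step 1. Integrate ∫(z**2*log(z)) dz by parts with u = log(z), dv = (z**2) dz, so v = z**3/3 [assuming z > 0]: now z**3*log(z)/3 + ∫(-z**2/3) dz.
Step 2. Evaluate the standard form: now z**3*log(z)/3 - z**3/9.
Answer: z**3*log(z)/3 - z**3/9.


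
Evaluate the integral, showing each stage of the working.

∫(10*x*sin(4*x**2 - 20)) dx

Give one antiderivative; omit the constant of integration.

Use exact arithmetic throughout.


Step 1. Substitute u = x**2 - 5, turning ∫(10*x*sin(4*x**2 - 20)) dx into ∫(5*sin(4*u)) du: now ∫(5*sin(4*u)) du.
Step 2. Evaluate the standard form: now -5*cos(4*u)/4.
Step 3. Substitute back u = x**2 - 5: now -5*cos(4*x**2 - 20)/4.
Answer: -5*cos(4*x**2 - 20)/4.


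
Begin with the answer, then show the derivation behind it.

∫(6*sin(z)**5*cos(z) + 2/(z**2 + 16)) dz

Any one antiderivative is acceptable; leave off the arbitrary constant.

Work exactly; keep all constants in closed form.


The answer is sin(z)**6 + atan(z/4)/2.
Step 1. Rewrite: now ∫(6*sin(z)**5*cos(z)) dz + ∫(2/(z**2 + 16)) dz.
Step 2. Evaluate the standard form: now atan(z/4)/2 + ∫(6*sin(z)**5*cos(z)) dz.
Step 3. Substitute u = sin(z), turning ∫(6*sin(z)**5*cos(z)) dz into ∫(6*u**5) du: now atan(z/4)/2 + ∫(6*u**5) du.
Step 4. Evaluate the standard form: now u**6 + atan(z/4)/2.
Step 5. Substitute back u = sin(z): now sin(z)**6 + atan(z/4)/2.
Answer: sin(z)**6 + atan(z/4)/2.


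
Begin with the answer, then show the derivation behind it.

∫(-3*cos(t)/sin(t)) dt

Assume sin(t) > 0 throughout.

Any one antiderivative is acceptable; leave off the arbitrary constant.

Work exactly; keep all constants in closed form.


The answer is -3*log(sin(t)).
Step 1. Substitute u = sin(t), turning ∫(-3*cos(t)/sin(t)) dt into ∫(-3/u) du: now ∫(-3/u) du.
Step 2. Evaluate the standard form [assuming u > 0]: now -3*log(u).
Step 3. Substitute back u = sin(t): now -3*log(sin(t)).
Answer: -3*log(sin(t)).


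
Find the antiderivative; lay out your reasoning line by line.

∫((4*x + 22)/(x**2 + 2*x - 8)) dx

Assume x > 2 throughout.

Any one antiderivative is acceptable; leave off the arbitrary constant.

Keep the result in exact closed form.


Step 1. Decompose ∫((4*x + 22)/(x**2 + 2*x - 8)) dx by partial fractions, (4*x + 22)/(x**2 + 2*x - 8) = -1/(x + 4) + 5/(x - 2): now ∫(5/(x - 2)) dx + ∫(-1/(x + 4)) dx.
Step 2. Evaluate the standard form [assuming x > -4]: now -log(x + 4) + ∫(5/(x - 2)) dx.
Step 3. Evaluate the standard form [assuming x > 2]: now 5*log(x - 2) - log(x + 4).
Answer: 5*log(x - 2) - log(x + 4).


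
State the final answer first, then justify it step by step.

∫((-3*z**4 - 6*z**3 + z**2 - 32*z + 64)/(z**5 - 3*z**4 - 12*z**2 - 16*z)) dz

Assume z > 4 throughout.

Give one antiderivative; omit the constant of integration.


The answer is -4*log(z) - 3*log(z - 4) + 4*log(z + 1) + atan(z/2)/2.
Step 1. Decompose ∫((-3*z**4 - 6*z**3 + z**2 - 32*z + 64)/(z**5 - 3*z**4 - 12*z**2 - 16*z)) dz by partial fractions, (-3*z**4 - 6*z**3 + z**2 - 32*z + 64)/(z**5 - 3*z**4 - 12*z**2 - 16*z) = 1/(z**2 + 4) + 4/(z + 1) - 3/(z - 4) - 4/z: now ∫(-4/z) dz + ∫(-3/(z - 4)) dz + ∫(4/(z + 1)) dz + ∫(1/(z**2 + 4)) dz.
Step 2. Evaluate the standard form [assuming z > 0]: now -4*log(z) + ∫(-3/(z - 4)) dz + ∫(4/(z + 1)) dz + ∫(1/(z**2 + 4)) dz.
Step 3. Evaluate the standard form [assuming z > 4]: now -4*log(z) - 3*log(z - 4) + ∫(4/(z + 1)) dz + ∫(1/(z**2 + 4)) dz.
Step 4. Evaluate the standard form [assuming z > -1]: now -4*log(z) - 3*log(z - 4) + 4*log(z + 1) + ∫(1/(z**2 + 4)) dz.
Step 5. Evaluate the standard form: now -4*log(z) - 3*log(z - 4) + 4*log(z + 1) + atan(z/2)/2.
Answer: -4*log(z) - 3*log(z - 4) + 4*log(z + 1) + atan(z/2)/2.


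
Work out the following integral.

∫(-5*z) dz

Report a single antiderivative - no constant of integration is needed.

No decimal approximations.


Answer: -5*z**2/2.


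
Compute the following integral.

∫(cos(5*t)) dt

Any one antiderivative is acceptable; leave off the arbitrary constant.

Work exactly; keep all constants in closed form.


Answer: sin(5*t)/5.


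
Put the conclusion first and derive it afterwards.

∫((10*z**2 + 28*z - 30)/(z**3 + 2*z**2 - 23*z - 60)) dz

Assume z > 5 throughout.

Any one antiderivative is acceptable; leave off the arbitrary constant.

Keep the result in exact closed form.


The answer is 5*log(z - 5) + 3*log(z + 3) + 2*log(z + 4).
Step 1. Decompose ∫((10*z**2 + 28*z - 30)/(z**3 + 2*z**2 - 23*z - 60)) dz by partial fractions, (10*z**2 + 28*z - 30)/(z**3 + 2*z**2 - 23*z - 60) = 2/(z + 4) + 3/(z + 3) + 5/(z - 5): now ∫(5/(z - 5)) dz + ∫(3/(z + 3)) dz + ∫(2/(z + 4)) dz.
Step 2. Evaluate the standard form [assuming z > -3]: now 3*log(z + 3) + ∫(5/(z - 5)) dz + ∫(2/(z + 4)) dz.
Step 3. Evaluate the standard form [assuming z > -4]: now 3*log(z + 3) + 2*log(z + 4) + ∫(5/(z - 5)) dz.
Step 4. Evaluate the standard form [assuming z > 5]: now 5*log(z - 5) + 3*log(z + 3) + 2*log(z + 4).
Answer: 5*log(z - 5) + 3*log(z + 3) + 2*log(z + 4).


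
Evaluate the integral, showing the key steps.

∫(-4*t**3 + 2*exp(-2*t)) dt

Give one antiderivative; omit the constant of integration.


Step 1. Rewrite: now ∫(-4*t**3) dt + ∫(2*exp(-2*t)) dt.
Step 2. Evaluate the standard form: now -t**4 + ∫(2*exp(-2*t)) dt.
Step 3. Evaluate the standard form: now -t**4 - exp(-2*t).
Answer: -t**4 - exp(-2*t).


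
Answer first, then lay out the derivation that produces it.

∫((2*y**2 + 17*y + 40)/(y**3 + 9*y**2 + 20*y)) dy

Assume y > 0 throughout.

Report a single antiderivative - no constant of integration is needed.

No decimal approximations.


The answer is 2*log(y) - log(y + 4) + log(y + 5).
Step 1. Decompose ∫((2*y**2 + 17*y + 40)/(y**3 + 9*y**2 + 20*y)) dy by partial fractions, (2*y**2 + 17*y + 40)/(y**3 + 9*y**2 + 20*y) = 1/(y + 5) - 1/(y + 4) + 2/y: now ∫(2/y) dy + ∫(-1/(y + 4)) dy + ∫(1/(y + 5)) dy.
Step 2. Evaluate the standard form [assuming y > -5]: now log(y + 5) + ∫(2/y) dy + ∫(-1/(y + 4)) dy.
Step 3. Evaluate the standard form [assuming y > 0]: now 2*log(y) + log(y + 5) + ∫(-1/(y + 4)) dy.
Step 4. Evaluate the standard form [assuming y > -4]: now 2*log(y) - log(y + 4) + log(y + 5).
Answer: 2*log(y) - log(y + 4) + log(y + 5).


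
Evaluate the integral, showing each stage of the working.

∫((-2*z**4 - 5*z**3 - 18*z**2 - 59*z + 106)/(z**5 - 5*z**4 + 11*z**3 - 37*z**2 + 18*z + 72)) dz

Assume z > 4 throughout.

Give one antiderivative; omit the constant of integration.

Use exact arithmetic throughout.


Step 1. Decompose ∫((-2*z**4 - 5*z**3 - 18*z**2 - 59*z + 106)/(z**5 - 5*z**4 + 11*z**3 - 37*z**2 + 18*z + 72)) dz by partial fractions, (-2*z**4 - 5*z**3 - 18*z**2 - 59*z + 106)/(z**5 - 5*z**4 + 11*z**3 - 37*z**2 + 18*z + 72) = 2/(z**2 + 9) + 1/(z + 1) + 2/(z - 2) - 5/(z - 4): now ∫(-5/(z - 4)) dz + ∫(2/(z - 2)) dz + ∫(1/(z + 1)) dz + ∫(2/(z**2 + 9)) dz.
Step 2. Evaluate the standard form [assuming z > 4]: now -5*log(z - 4) + ∫(2/(z - 2)) dz + ∫(1/(z + 1)) dz + ∫(2/(z**2 + 9)) dz.
Step 3. Evaluate the standard form [assuming z > 2]: now -5*log(z - 4) + 2*log(z - 2) + ∫(1/(z + 1)) dz + ∫(2/(z**2 + 9)) dz.
Step 4. Evaluate the standard form [assuming z > -1]: now -5*log(z - 4) + 2*log(z - 2) + log(z + 1) + ∫(2/(z**2 + 9)) dz.
Step 5. Evaluate the standard form: now -5*log(z - 4) + 2*log(z - 2) + log(z + 1) + 2*atan(z/3)/3.
Answer: -5*log(z - 4) + 2*log(z - 2) + log(z + 1) + 2*atan(z/3)/3.


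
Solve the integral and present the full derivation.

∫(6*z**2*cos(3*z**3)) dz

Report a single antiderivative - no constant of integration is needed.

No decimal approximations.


Step 1. Substitute u = z**3, turning ∫(6*z**2*cos(3*z**3)) dz into ∫(2*cos(3*u)) du: now ∫(2*cos(3*u)) du.
Step 2. Evaluate the standard form: now 2*sin(3*u)/3.
Step 3. Substitute back u = z**3: now 2*sin(3*z**3)/3.
Answer: 2*sin(3*z**3)/3.


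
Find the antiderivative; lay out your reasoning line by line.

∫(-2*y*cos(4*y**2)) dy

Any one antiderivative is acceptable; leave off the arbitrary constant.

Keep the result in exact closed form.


Step 1. Substitute u = y**2, turning ∫(-2*y*cos(4*y**2)) dy into ∫(-cos(4*u)) du: now ∫(-cos(4*u)) du.
Step 2. Evaluate the standard form: now -sin(4*u)/4.
Step 3. Substitute back u = y**2: now -sin(4*y**2)/4.
Answer: -sin(4*y**2)/4.


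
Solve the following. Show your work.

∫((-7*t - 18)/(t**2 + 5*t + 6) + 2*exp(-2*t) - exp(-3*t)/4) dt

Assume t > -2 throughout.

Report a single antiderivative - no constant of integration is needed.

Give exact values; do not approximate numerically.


Step 1. Rewrite: now ∫((-7*t - 18)/(t**2 + 5*t + 6)) dt + ∫(-exp(-3*t)/4) dt + ∫(2*exp(-2*t)) dt.
Step 2. Evaluate the standard form: now ∫((-7*t - 18)/(t**2 + 5*t + 6)) dt + ∫(2*exp(-2*t)) dt + exp(-3*t)/12.
Step 3. Evaluate the standard form: now ∫((-7*t - 18)/(t**2 + 5*t + 6)) dt - exp(-2*t) + exp(-3*t)/12.
Step 4. Decompose ∫((-7*t - 18)/(t**2 + 5*t + 6)) dt by partial fractions, (-7*t - 18)/(t**2 + 5*t + 6) = -3/(t + 3) - 4/(t + 2): now ∫(-4/(t + 2)) dt + ∫(-3/(t + 3)) dt - exp(-2*t) + exp(-3*t)/12.
Step 5. Evaluate the standard form [assuming t > -3]: now -3*log(t + 3) + ∫(-4/(t + 2)) dt - exp(-2*t) + exp(-3*t)/12.
Step 6. Evaluate the standard form [assuming t > -2]: now -4*log(t + 2) - 3*log(t + 3) - exp(-2*t) + exp(-3*t)/12.
Answer: -4*log(t + 2) - 3*log(t + 3) - exp(-2*t) + exp(-3*t)/12.


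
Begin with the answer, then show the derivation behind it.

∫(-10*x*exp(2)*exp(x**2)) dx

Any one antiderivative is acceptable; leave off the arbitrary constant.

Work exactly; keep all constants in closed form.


The answer is -5*exp(x**2 + 2).
Step 1. Substitute u = x**2 + 2, turning ∫(-10*x*exp(2)*exp(x**2)) dx into ∫(-5*exp(u)) du: now ∫(-5*exp(u)) du.
Step 2. Evaluate the standard form: now -5*exp(u).
Step 3. Substitute back u = x**2 + 2: now -5*exp(x**2 + 2).
Answer: -5*exp(x**2 + 2).


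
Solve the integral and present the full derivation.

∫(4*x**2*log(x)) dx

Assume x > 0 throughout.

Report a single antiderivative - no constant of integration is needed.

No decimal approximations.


Step 1. Integrate ∫(4*x**2*log(x)) dx by parts with u = log(x), dv = (4*x**2) dx, so v = 4*x**3/3 [assuming x > 0]: now 4*x**3*log(x)/3 + ∫(-4*x**2/3) dx.
Step 2. Evaluate the standard form: now 4*x**3*log(x)/3 - 4*x**3/9.
Answer: 4*x**3*log(x)/3 - 4*x**3/9.


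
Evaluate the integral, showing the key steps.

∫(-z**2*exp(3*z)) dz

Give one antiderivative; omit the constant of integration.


Step 1. Integrate ∫(-z**2*exp(3*z)) dz by parts with u = z**2, dv = (-exp(3*z)) dz, so v = -exp(3*z)/3: now -z**2*exp(3*z)/3 + ∫(2*z*exp(3*z)/3) dz.
Step 2. Integrate ∫(2*z*exp(3*z)/3) dz by parts with u = z, dv = (2*exp(3*z)/3) dz, so v = 2*exp(3*z)/9: now -z**2*exp(3*z)/3 + 2*z*exp(3*z)/9 + ∫(-2*exp(3*z)/9) dz.
Step 3. Evaluate the standard form: now -z**2*exp(3*z)/3 + 2*z*exp(3*z)/9 - 2*exp(3*z)/27.
Answer: -z**2*exp(3*z)/3 + 2*z*exp(3*z)/9 - 2*exp(3*z)/27.


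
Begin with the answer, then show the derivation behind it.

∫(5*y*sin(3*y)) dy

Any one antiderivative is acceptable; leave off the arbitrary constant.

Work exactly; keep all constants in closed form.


The answer is -5*y*cos(3*y)/3 + 5*sin(3*y)/9.
Step 1. Integrate ∫(5*y*sin(3*y)) dy by parts with u = y, dv = (5*sin(3*y)) dy, so v = -5*cos(3*y)/3: now -5*y*cos(3*y)/3 + ∫(5*cos(3*y)/3) dy.
Step 2. Evaluate the standard form: now -5*y*cos(3*y)/3 + 5*sin(3*y)/9.
Answer: -5*y*cos(3*y)/3 + 5*sin(3*y)/9.


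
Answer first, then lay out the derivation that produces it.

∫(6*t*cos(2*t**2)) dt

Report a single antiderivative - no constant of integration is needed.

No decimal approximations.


The answer is 3*sin(2*t**2)/2.
Step 1. Substitute u = t**2, turning ∫(6*t*cos(2*t**2)) dt into ∫(3*cos(2*u)) du: now ∫(3*cos(2*u)) du.
Step 2. Evaluate the standard form: now 3*sin(2*u)/2.
Step 3. Substitute back u = t**2: now 3*sin(2*t**2)/2.
Answer: 3*sin(2*t**2)/2.


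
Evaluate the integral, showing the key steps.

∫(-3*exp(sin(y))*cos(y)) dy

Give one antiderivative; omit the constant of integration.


Step 1. Substitute u = sin(y), turning ∫(-3*exp(sin(y))*cos(y)) dy into ∫(-3*exp(u)) du: now ∫(-3*exp(u)) du.
Step 2. Evaluate the standard form: now -3*exp(u).
Step 3. Substitute back u = sin(y): now -3*exp(sin(y)).
Answer: -3*exp(sin(y)).


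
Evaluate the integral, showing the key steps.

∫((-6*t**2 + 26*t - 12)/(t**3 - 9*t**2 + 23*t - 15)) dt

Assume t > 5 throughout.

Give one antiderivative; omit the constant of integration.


Step 1. Decompose ∫((-6*t**2 + 26*t - 12)/(t**3 - 9*t**2 + 23*t - 15)) dt by partial fractions, (-6*t**2 + 26*t - 12)/(t**3 - 9*t**2 + 23*t - 15) = 1/(t - 1) - 3/(t - 3) - 4/(t - 5): now ∫(-4/(t - 5)) dt + ∫(-3/(t - 3)) dt + ∫(1/(t - 1)) dt.
Step 2. Evaluate the standard form [assuming t > 5]: now -4*log(t - 5) + ∫(-3/(t - 3)) dt + ∫(1/(t - 1)) dt.
Step 3. Evaluate the standard form [assuming t > 1]: now -4*log(t - 5) + log(t - 1) + ∫(-3/(t - 3)) dt.
Step 4. Evaluate the standard form [assuming t > 3]: now -4*log(t - 5) - 3*log(t - 3) + log(t - 1).
Answer: -4*log(t - 5) - 3*log(t - 3) + log(t - 1).


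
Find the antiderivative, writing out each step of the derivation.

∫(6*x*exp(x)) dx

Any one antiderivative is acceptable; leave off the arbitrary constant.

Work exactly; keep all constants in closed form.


Step 1. Integrate ∫(6*x*exp(x)) dx by parts with u = x, dv = (6*exp(x)) dx, so v = 6*exp(x): now 6*x*exp(x) + ∫(-6*exp(x)) dx.
Step 2. Evaluate the standard form: now 6*x*exp(x) - 6*exp(x).
Answer: 6*x*exp(x) - 6*exp(x).


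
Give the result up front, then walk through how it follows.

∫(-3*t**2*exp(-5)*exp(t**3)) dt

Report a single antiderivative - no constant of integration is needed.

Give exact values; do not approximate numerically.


The answer is -exp(t**3 - 5).
Step 1. Substitute u = t**3 - 5, turning ∫(-3*t**2*exp(-5)*exp(t**3)) dt into ∫(-exp(u)) du: now ∫(-exp(u)) du.
Step 2. Evaluate the standard form: now -exp(u).
Step 3. Substitute back u = t**3 - 5: now -exp(t**3 - 5).
Answer: -exp(t**3 - 5).


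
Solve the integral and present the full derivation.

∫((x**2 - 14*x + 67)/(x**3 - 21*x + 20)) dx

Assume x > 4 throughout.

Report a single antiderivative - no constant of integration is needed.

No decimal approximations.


Step 1. Decompose ∫((x**2 - 14*x + 67)/(x**3 - 21*x + 20)) dx by partial fractions, (x**2 - 14*x + 67)/(x**3 - 21*x + 20) = 3/(x + 5) - 3/(x - 1) + 1/(x - 4): now ∫(1/(x - 4)) dx + ∫(-3/(x - 1)) dx + ∫(3/(x + 5)) dx.
Step 2. Evaluate the standard form [assuming x > -5]: now 3*log(x + 5) + ∫(1/(x - 4)) dx + ∫(-3/(x - 1)) dx.
Step 3. Evaluate the standard form [assuming x > 1]: now -3*log(x - 1) + 3*log(x + 5) + ∫(1/(x - 4)) dx.
Step 4. Evaluate the standard form [assuming x > 4]: now log(x - 4) - 3*log(x - 1) + 3*log(x + 5).
Answer: log(x - 4) - 3*log(x - 1) + 3*log(x + 5).


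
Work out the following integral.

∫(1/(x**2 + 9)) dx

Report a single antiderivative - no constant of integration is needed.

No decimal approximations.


Answer: atan(x/3)/3.


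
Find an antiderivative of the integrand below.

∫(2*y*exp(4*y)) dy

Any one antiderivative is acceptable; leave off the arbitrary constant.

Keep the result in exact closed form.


Answer: y*exp(4*y)/2 - exp(4*y)/8.


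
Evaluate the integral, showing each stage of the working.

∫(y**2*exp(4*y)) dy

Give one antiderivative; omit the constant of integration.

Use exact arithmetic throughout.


Step 1. Integrate ∫(y**2*exp(4*y)) dy by parts with u = y**2, dv = (exp(4*y)) dy, so v = exp(4*y)/4: now y**2*exp(4*y)/4 + ∫(-y*exp(4*y)/2) dy.
Step 2. Integrate ∫(-y*exp(4*y)/2) dy by parts with u = y, dv = (-exp(4*y)/2) dy, so v = -exp(4*y)/8: now y**2*exp(4*y)/4 - y*exp(4*y)/8 + ∫(exp(4*y)/8) dy.
Step 3. Evaluate the standard form: now y**2*exp(4*y)/4 - y*exp(4*y)/8 + exp(4*y)/32.
Answer: y**2*exp(4*y)/4 - y*exp(4*y)/8 + exp(4*y)/32.


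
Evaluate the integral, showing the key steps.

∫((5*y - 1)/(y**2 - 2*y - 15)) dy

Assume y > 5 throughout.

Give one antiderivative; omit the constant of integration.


Step 1. Decompose ∫((5*y - 1)/(y**2 - 2*y - 15)) dy by partial fractions, (5*y - 1)/(y**2 - 2*y - 15) = 2/(y + 3) + 3/(y - 5): now ∫(3/(y - 5)) dy + ∫(2/(y + 3)) dy.
Step 2. Evaluate the standard form [assuming y > 5]: now 3*log(y - 5) + ∫(2/(y + 3)) dy.
Step 3. Evaluate the standard form [assuming y > -3]: now 3*log(y - 5) + 2*log(y + 3).
Answer: 3*log(y - 5) + 2*log(y + 3).


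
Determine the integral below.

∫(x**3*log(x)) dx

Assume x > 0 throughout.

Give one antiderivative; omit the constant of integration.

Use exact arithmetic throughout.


Answer: x**4*log(x)/4 - x**4/16.


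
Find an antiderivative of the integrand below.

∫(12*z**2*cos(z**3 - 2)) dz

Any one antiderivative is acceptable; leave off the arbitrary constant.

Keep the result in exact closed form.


Answer: 4*sin(z**3 - 2).


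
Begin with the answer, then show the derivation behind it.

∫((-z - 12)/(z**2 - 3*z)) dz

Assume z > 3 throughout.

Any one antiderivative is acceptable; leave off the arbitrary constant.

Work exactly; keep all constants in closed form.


The answer is 4*log(z) - 5*log(z - 3).
Step 1. Decompose ∫((-z - 12)/(z**2 - 3*z)) dz by partial fractions, (-z - 12)/(z**2 - 3*z) = -5/(z - 3) + 4/z: now ∫(4/z) dz + ∫(-5/(z - 3)) dz.
Step 2. Evaluate the standard form [assuming z > 3]: now -5*log(z - 3) + ∫(4/z) dz.
Step 3. Evaluate the standard form [assuming z > 0]: now 4*log(z) - 5*log(z - 3).
Answer: 4*log(z) - 5*log(z - 3).


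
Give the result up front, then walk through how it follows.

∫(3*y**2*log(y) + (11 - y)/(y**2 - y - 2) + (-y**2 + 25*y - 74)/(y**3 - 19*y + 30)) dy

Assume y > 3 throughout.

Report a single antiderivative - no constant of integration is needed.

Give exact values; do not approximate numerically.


The answer is y**3*log(y) - y**3/3 - log(y - 3) + 7*log(y - 2) - 4*log(y + 1) - 4*log(y + 5).
Step 1. Rewrite: now ∫(3*y**2*log(y)) dy + ∫((11 - y)/(y**2 - y - 2)) dy + ∫((-y**2 + 25*y - 74)/(y**3 - 19*y + 30)) dy.
Step 2. Decompose ∫((-y**2 + 25*y - 74)/(y**3 - 19*y + 30)) dy by partial fractions, (-y**2 + 25*y - 74)/(y**3 - 19*y + 30) = -4/(y + 5) + 4/(y - 2) - 1/(y - 3): now ∫(3*y**2*log(y)) dy + ∫((11 - y)/(y**2 - y - 2)) dy + ∫(-1/(y - 3)) dy + ∫(4/(y - 2)) dy + ∫(-4/(y + 5)) dy.
Step 3. Evaluate the standard form [assuming y > 3]: now -log(y - 3) + ∫(3*y**2*log(y)) dy + ∫((11 - y)/(y**2 - y - 2)) dy + ∫(4/(y - 2)) dy + ∫(-4/(y + 5)) dy.
Step 4. Evaluate the standard form [assuming y > -5]: now -log(y - 3) - 4*log(y + 5) + ∫(3*y**2*log(y)) dy + ∫((11 - y)/(y**2 - y - 2)) dy + ∫(4/(y - 2)) dy.
Step 5. Evaluate the standard form [assuming y > 2]: now -log(y - 3) + 4*log(y - 2) - 4*log(y + 5) + ∫(3*y**2*log(y)) dy + ∫((11 - y)/(y**2 - y - 2)) dy.
Step 6. Decompose ∫((11 - y)/(y**2 - y - 2)) dy by partial fractions, (11 - y)/(y**2 - y - 2) = -4/(y + 1) + 3/(y - 2): now -log(y - 3) + 4*log(y - 2) - 4*log(y + 5) + ∫(3*y**2*log(y)) dy + ∫(3/(y - 2)) dy + ∫(-4/(y + 1)) dy.
Step 7. Evaluate the standard form [assuming y > -1]: now -log(y - 3) + 4*log(y - 2) - 4*log(y + 1) - 4*log(y + 5) + ∫(3*y**2*log(y)) dy + ∫(3/(y - 2)) dy.
Step 8. Evaluate the standard form [assuming y > 2]: now -log(y - 3) + 7*log(y - 2) - 4*log(y + 1) - 4*log(y + 5) + ∫(3*y**2*log(y)) dy.
Step 9. Integrate ∫(3*y**2*log(y)) dy by parts with u = log(y), dv = (3*y**2) dy, so v = y**3 [assuming y > 0]: now y**3*log(y) - log(y - 3) + 7*log(y - 2) - 4*log(y + 1) - 4*log(y + 5) + ∫(-y**2) dy.
Step 10. Evaluate the standard form: now y**3*log(y) - y**3/3 - log(y - 3) + 7*log(y - 2) - 4*log(y + 1) - 4*log(y + 5).
Answer: y**3*log(y) - y**3/3 - log(y - 3) + 7*log(y - 2) - 4*log(y + 1) - 4*log(y + 5).


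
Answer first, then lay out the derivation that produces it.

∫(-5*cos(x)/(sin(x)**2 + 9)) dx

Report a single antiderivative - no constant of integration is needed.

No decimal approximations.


The answer is -5*atan(sin(x)/3)/3.
Step 1. Substitute u = sin(x), turning ∫(-5*cos(x)/(sin(x)**2 + 9)) dx into ∫(-5/(u**2 + 9)) du: now ∫(-5/(u**2 + 9)) du.
Step 2. Evaluate the standard form: now -5*atan(u/3)/3.
Step 3. Substitute back u = sin(x): now -5*atan(sin(x)/3)/3.
Answer: -5*atan(sin(x)/3)/3.


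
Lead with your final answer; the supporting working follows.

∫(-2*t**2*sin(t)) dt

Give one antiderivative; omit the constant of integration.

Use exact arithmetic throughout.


The answer is 2*t**2*cos(t) - 4*t*sin(t) - 4*cos(t).
Step 1. Integrate ∫(-2*t**2*sin(t)) dt by parts with u = t**2, dv = (-2*sin(t)) dt, so v = 2*cos(t): now 2*t**2*cos(t) + ∫(-4*t*cos(t)) dt.
Step 2. Integrate ∫(-4*t*cos(t)) dt by parts with u = t, dv = (-4*cos(t)) dt, so v = -4*sin(t): now 2*t**2*cos(t) - 4*t*sin(t) + ∫(4*sin(t)) dt.
Step 3. Evaluate the standard form: now 2*t**2*cos(t) - 4*t*sin(t) - 4*cos(t).
Answer: 2*t**2*cos(t) - 4*t*sin(t) - 4*cos(t).


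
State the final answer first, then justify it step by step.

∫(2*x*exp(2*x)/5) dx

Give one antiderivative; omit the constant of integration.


The answer is x*exp(2*x)/5 - exp(2*x)/10.
Step 1. Integrate ∫(2*x*exp(2*x)/5) dx by parts with u = x, dv = (2*exp(2*x)/5) dx, so v = exp(2*x)/5: now x*exp(2*x)/5 + ∫(-exp(2*x)/5) dx.
Step 2. Evaluate the standard form: now x*exp(2*x)/5 - exp(2*x)/10.
Answer: x*exp(2*x)/5 - exp(2*x)/10.


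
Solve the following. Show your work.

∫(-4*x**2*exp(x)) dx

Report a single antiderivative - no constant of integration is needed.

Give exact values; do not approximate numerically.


Step 1. Integrate ∫(-4*x**2*exp(x)) dx by parts with u = x**2, dv = (-4*exp(x)) dx, so v = -4*exp(x): now -4*x**2*exp(x) + ∫(8*x*exp(x)) dx.
Step 2. Integrate ∫(8*x*exp(x)) dx by parts with u = x, dv = (8*exp(x)) dx, so v = 8*exp(x): now -4*x**2*exp(x) + 8*x*exp(x) + ∫(-8*exp(x)) dx.
Step 3. Evaluate the standard form: now -4*x**2*exp(x) + 8*x*exp(x) - 8*exp(x).
Answer: -4*x**2*exp(x) + 8*x*exp(x) - 8*exp(x).


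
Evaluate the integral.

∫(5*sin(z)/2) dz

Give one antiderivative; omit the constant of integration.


Answer: -5*cos(z)/2.


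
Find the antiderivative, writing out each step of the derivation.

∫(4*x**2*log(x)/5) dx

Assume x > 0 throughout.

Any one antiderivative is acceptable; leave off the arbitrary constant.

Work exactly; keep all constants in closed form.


Step 1. Integrate ∫(4*x**2*log(x)/5) dx by parts with u = log(x), dv = (4*x**2/5) dx, so v = 4*x**3/15 [assuming x > 0]: now 4*x**3*log(x)/15 + ∫(-4*x**2/15) dx.
Step 2. Evaluate the standard form: now 4*x**3*log(x)/15 - 4*x**3/45.
Answer: 4*x**3*log(x)/15 - 4*x**3/45.


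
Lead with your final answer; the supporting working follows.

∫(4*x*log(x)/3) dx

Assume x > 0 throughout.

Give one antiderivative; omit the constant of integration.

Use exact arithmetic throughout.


The answer is 2*x**2*log(x)/3 - x**2/3.
Step 1. Integrate ∫(4*x*log(x)/3) dx by parts with u = log(x), dv = (4*x/3) dx, so v = 2*x**2/3 [assuming x > 0]: now 2*x**2*log(x)/3 + ∫(-2*x/3) dx.
Step 2. Evaluate the standard form: now 2*x**2*log(x)/3 - x**2/3.
Answer: 2*x**2*log(x)/3 - x**2/3.


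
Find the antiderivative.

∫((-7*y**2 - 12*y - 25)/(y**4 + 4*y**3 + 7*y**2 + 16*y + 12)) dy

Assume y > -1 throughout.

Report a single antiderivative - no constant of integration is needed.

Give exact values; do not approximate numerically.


Answer: -2*log(y + 1) + 2*log(y + 3) - 3*atan(y/2)/2.


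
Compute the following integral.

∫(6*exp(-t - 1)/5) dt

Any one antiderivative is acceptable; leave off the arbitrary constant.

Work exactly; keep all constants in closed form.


Answer: -6*exp(-t - 1)/5.


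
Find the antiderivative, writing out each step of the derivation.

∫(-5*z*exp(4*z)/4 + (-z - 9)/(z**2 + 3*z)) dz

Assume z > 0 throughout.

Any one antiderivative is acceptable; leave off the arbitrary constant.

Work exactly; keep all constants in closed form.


Step 1. Rewrite: now ∫(-5*z*exp(4*z)/4) dz + ∫((-z - 9)/(z**2 + 3*z)) dz.
Step 2. Decompose ∫((-z - 9)/(z**2 + 3*z)) dz by partial fractions, (-z - 9)/(z**2 + 3*z) = 2/(z + 3) - 3/z: now ∫(-3/z) dz + ∫(-5*z*exp(4*z)/4) dz + ∫(2/(z + 3)) dz.
Step 3. Evaluate the standard form [assuming z > -3]: now 2*log(z + 3) + ∫(-3/z) dz + ∫(-5*z*exp(4*z)/4) dz.
Step 4. Evaluate the standard form [assuming z > 0]: now -3*log(z) + 2*log(z + 3) + ∫(-5*z*exp(4*z)/4) dz.
Step 5. Integrate ∫(-5*z*exp(4*z)/4) dz by parts with u = z, dv = (-5*exp(4*z)/4) dz, so v = -5*exp(4*z)/16: now -5*z*exp(4*z)/16 - 3*log(z) + 2*log(z + 3) + ∫(5*exp(4*z)/16) dz.
Step 6. Evaluate the standard form: now -5*z*exp(4*z)/16 + 5*exp(4*z)/64 - 3*log(z) + 2*log(z + 3).
Answer: -5*z*exp(4*z)/16 + 5*exp(4*z)/64 - 3*log(z) + 2*log(z + 3).


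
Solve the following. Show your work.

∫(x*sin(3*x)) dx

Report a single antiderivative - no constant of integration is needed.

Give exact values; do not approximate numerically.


Step 1. Integrate ∫(x*sin(3*x)) dx by parts with u = x, dv = (sin(3*x)) dx, so v = -cos(3*x)/3: now -x*cos(3*x)/3 + ∫(cos(3*x)/3) dx.
Step 2. Evaluate the standard form: now -x*cos(3*x)/3 + sin(3*x)/9.
Answer: -x*cos(3*x)/3 + sin(3*x)/9.


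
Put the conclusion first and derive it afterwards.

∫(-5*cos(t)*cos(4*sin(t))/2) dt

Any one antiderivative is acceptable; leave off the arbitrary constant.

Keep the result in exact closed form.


The answer is -5*sin(4*sin(t))/8.
Step 1. Substitute u = sin(t), turning ∫(-5*cos(t)*cos(4*sin(t))/2) dt into ∫(-5*cos(4*u)/2) du: now ∫(-5*cos(4*u)/2) du.
Step 2. Evaluate the standard form: now -5*sin(4*u)/8.
Step 3. Substitute back u = sin(t): now -5*sin(4*sin(t))/8.
Answer: -5*sin(4*sin(t))/8.


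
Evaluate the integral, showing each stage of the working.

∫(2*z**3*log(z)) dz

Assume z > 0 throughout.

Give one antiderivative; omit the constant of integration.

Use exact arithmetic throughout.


Step 1. Integrate ∫(2*z**3*log(z)) dz by parts with u = log(z), dv = (2*z**3) dz, so v = z**4/2 [assuming z > 0]: now z**4*log(z)/2 + ∫(-z**3/2) dz.
Step 2. Evaluate the standard form: now z**4*log(z)/2 - z**4/8.
Answer: z**4*log(z)/2 - z**4/8.


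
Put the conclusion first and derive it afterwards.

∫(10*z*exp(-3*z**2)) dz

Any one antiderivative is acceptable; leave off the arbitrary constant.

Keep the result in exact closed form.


The answer is -5*exp(-3*z**2)/3.
Step 1. Substitute u = z**2, turning ∫(10*z*exp(-3*z**2)) dz into ∫(5*exp(-3*u)) du: now ∫(5*exp(-3*u)) du.
Step 2. Evaluate the standard form: now -5*exp(-3*u)/3.
Step 3. Substitute back u = z**2: now -5*exp(-3*z**2)/3.
Answer: -5*exp(-3*z**2)/3.


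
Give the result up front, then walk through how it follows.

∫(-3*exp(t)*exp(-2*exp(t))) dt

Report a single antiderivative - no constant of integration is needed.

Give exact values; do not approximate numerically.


The answer is 3*exp(-2*exp(t))/2.
Step 1. Substitute u = exp(t), turning ∫(-3*exp(t)*exp(-2*exp(t))) dt into ∫(-3*exp(-2*u)) du: now ∫(-3*exp(-2*u)) du.
Step 2. Evaluate the standard form: now 3*exp(-2*u)/2.
Step 3. Substitute back u = exp(t): now 3*exp(-2*exp(t))/2.
Answer: 3*exp(-2*exp(t))/2.


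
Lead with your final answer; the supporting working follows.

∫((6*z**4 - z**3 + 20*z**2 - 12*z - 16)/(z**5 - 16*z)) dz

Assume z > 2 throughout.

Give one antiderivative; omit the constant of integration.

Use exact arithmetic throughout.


The answer is log(z) + 2*log(z - 2) + 3*log(z + 2) + atan(z/2)/2.
Step 1. Decompose ∫((6*z**4 - z**3 + 20*z**2 - 12*z - 16)/(z**5 - 16*z)) dz by partial fractions, (6*z**4 - z**3 + 20*z**2 - 12*z - 16)/(z**5 - 16*z) = 1/(z**2 + 4) + 3/(z + 2) + 2/(z - 2) + 1/z: now ∫(1/z) dz + ∫(2/(z - 2)) dz + ∫(3/(z + 2)) dz + ∫(1/(z**2 + 4)) dz.
Step 2. Evaluate the standard form [assuming z > 2]: now 2*log(z - 2) + ∫(1/z) dz + ∫(3/(z + 2)) dz + ∫(1/(z**2 + 4)) dz.
Step 3. Evaluate the standard form [assuming z > 0]: now log(z) + 2*log(z - 2) + ∫(3/(z + 2)) dz + ∫(1/(z**2 + 4)) dz.
Step 4. Evaluate the standard form [assuming z > -2]: now log(z) + 2*log(z - 2) + 3*log(z + 2) + ∫(1/(z**2 + 4)) dz.
Step 5. Evaluate the standard form: now log(z) + 2*log(z - 2) + 3*log(z + 2) + atan(z/2)/2.
Answer: log(z) + 2*log(z - 2) + 3*log(z + 2) + atan(z/2)/2.


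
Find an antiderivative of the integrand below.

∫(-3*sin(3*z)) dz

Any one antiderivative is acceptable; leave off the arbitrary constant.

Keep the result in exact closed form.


Answer: cos(3*z).


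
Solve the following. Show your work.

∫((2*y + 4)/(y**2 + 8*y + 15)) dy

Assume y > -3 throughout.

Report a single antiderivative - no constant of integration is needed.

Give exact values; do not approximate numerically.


Step 1. Decompose ∫((2*y + 4)/(y**2 + 8*y + 15)) dy by partial fractions, (2*y + 4)/(y**2 + 8*y + 15) = 3/(y + 5) - 1/(y + 3): now ∫(-1/(y + 3)) dy + ∫(3/(y + 5)) dy.
Step 2. Evaluate the standard form [assuming y > -3]: now -log(y + 3) + ∫(3/(y + 5)) dy.
Step 3. Evaluate the standard form [assuming y > -5]: now -log(y + 3) + 3*log(y + 5).
Answer: -log(y + 3) + 3*log(y + 5).


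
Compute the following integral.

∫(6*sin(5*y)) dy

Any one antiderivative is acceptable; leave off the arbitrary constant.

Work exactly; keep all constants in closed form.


Answer: -6*cos(5*y)/5.


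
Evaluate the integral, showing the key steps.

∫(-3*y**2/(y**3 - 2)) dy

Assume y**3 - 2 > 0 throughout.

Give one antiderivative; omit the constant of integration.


Step 1. Substitute u = y**3 - 2, turning ∫(-3*y**2/(y**3 - 2)) dy into ∫(-1/u) du: now ∫(-1/u) du.
Step 2. Evaluate the standard form [assuming u > 0]: now -log(u).
Step 3. Substitute back u = y**3 - 2: now -log(y**3 - 2).
Answer: -log(y**3 - 2).


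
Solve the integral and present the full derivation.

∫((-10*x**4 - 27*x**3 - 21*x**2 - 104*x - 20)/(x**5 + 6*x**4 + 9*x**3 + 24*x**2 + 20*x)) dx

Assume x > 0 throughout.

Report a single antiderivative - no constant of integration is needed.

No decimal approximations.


Step 1. Decompose ∫((-10*x**4 - 27*x**3 - 21*x**2 - 104*x - 20)/(x**5 + 6*x**4 + 9*x**3 + 24*x**2 + 20*x)) dx by partial fractions, (-10*x**4 - 27*x**3 - 21*x**2 - 104*x - 20)/(x**5 + 6*x**4 + 9*x**3 + 24*x**2 + 20*x) = 4/(x**2 + 4) - 5/(x + 5) - 4/(x + 1) - 1/x: now ∫(-1/x) dx + ∫(-4/(x + 1)) dx + ∫(-5/(x + 5)) dx + ∫(4/(x**2 + 4)) dx.
Step 2. Evaluate the standard form [assuming x > -1]: now -4*log(x + 1) + ∫(-1/x) dx + ∫(-5/(x + 5)) dx + ∫(4/(x**2 + 4)) dx.
Step 3. Evaluate the standard form [assuming x > -5]: now -4*log(x + 1) - 5*log(x + 5) + ∫(-1/x) dx + ∫(4/(x**2 + 4)) dx.
Step 4. Evaluate the standard form [assuming x > 0]: now -log(x) - 4*log(x + 1) - 5*log(x + 5) + ∫(4/(x**2 + 4)) dx.
Step 5. Evaluate the standard form: now -log(x) - 4*log(x + 1) - 5*log(x + 5) + 2*atan(x/2).
Answer: -log(x) - 4*log(x + 1) - 5*log(x + 5) + 2*atan(x/2).


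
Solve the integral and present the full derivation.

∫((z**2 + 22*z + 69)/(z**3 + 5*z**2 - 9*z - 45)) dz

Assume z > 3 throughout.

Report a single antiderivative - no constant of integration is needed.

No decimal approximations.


Step 1. Decompose ∫((z**2 + 22*z + 69)/(z**3 + 5*z**2 - 9*z - 45)) dz by partial fractions, (z**2 + 22*z + 69)/(z**3 + 5*z**2 - 9*z - 45) = -1/(z + 5) - 1/(z + 3) + 3/(z - 3): now ∫(3/(z - 3)) dz + ∫(-1/(z + 3)) dz + ∫(-1/(z + 5)) dz.
Step 2. Evaluate the standard form [assuming z > -5]: now -log(z + 5) + ∫(3/(z - 3)) dz + ∫(-1/(z + 3)) dz.
Step 3. Evaluate the standard form [assuming z > 3]: now 3*log(z - 3) - log(z + 5) + ∫(-1/(z + 3)) dz.
Step 4. Evaluate the standard form [assuming z > -3]: now 3*log(z - 3) - log(z + 3) - log(z + 5).
Answer: 3*log(z - 3) - log(z + 3) - log(z + 5).


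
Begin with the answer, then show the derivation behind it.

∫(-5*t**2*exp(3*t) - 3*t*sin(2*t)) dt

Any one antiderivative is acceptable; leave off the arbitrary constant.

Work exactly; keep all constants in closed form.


The answer is -5*t**2*exp(3*t)/3 + 10*t*exp(3*t)/9 + 3*t*cos(2*t)/2 - 10*exp(3*t)/27 - 3*sin(2*t)/4.
Step 1. Rewrite: now ∫(-3*t*sin(2*t)) dt + ∫(-5*t**2*exp(3*t)) dt.
Step 2. Integrate ∫(-5*t**2*exp(3*t)) dt by parts with u = t**2, dv = (-5*exp(3*t)) dt, so v = -5*exp(3*t)/3: now -5*t**2*exp(3*t)/3 + ∫(10*t*exp(3*t)/3) dt + ∫(-3*t*sin(2*t)) dt.
Step 3. Integrate ∫(10*t*exp(3*t)/3) dt by parts with u = t, dv = (10*exp(3*t)/3) dt, so v = 10*exp(3*t)/9: now -5*t**2*exp(3*t)/3 + 10*t*exp(3*t)/9 + ∫(-3*t*sin(2*t)) dt + ∫(-10*exp(3*t)/9) dt.
Step 4. Evaluate the standard form: now -5*t**2*exp(3*t)/3 + 10*t*exp(3*t)/9 - 10*exp(3*t)/27 + ∫(-3*t*sin(2*t)) dt.
Step 5. Integrate ∫(-3*t*sin(2*t)) dt by parts with u = t, dv = (-3*sin(2*t)) dt, so v = 3*cos(2*t)/2: now -5*t**2*exp(3*t)/3 + 10*t*exp(3*t)/9 + 3*t*cos(2*t)/2 - 10*exp(3*t)/27 + ∫(-3*cos(2*t)/2) dt.
Step 6. Evaluate the standard form: now -5*t**2*exp(3*t)/3 + 10*t*exp(3*t)/9 + 3*t*cos(2*t)/2 - 10*exp(3*t)/27 - 3*sin(2*t)/4.
Answer: -5*t**2*exp(3*t)/3 + 10*t*exp(3*t)/9 + 3*t*cos(2*t)/2 - 10*exp(3*t)/27 - 3*sin(2*t)/4.


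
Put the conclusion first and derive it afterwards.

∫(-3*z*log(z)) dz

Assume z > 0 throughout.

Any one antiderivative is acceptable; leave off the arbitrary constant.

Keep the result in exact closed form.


The answer is -3*z**2*log(z)/2 + 3*z**2/4.
Step 1. Integrate ∫(-3*z*log(z)) dz by parts with u = log(z), dv = (-3*z) dz, so v = -3*z**2/2 [assuming z > 0]: now -3*z**2*log(z)/2 + ∫(3*z/2) dz.
Step 2. Evaluate the standard form: now -3*z**2*log(z)/2 + 3*z**2/4.
Answer: -3*z**2*log(z)/2 + 3*z**2/4.


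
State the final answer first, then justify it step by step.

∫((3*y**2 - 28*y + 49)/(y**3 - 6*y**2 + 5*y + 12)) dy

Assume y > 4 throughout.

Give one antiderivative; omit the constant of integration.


The answer is -3*log(y - 4) + 2*log(y - 3) + 4*log(y + 1).
Step 1. Decompose ∫((3*y**2 - 28*y + 49)/(y**3 - 6*y**2 + 5*y + 12)) dy by partial fractions, (3*y**2 - 28*y + 49)/(y**3 - 6*y**2 + 5*y + 12) = 4/(y + 1) + 2/(y - 3) - 3/(y - 4): now ∫(-3/(y - 4)) dy + ∫(2/(y - 3)) dy + ∫(4/(y + 1)) dy.
Step 2. Evaluate the standard form [assuming y > 4]: now -3*log(y - 4) + ∫(2/(y - 3)) dy + ∫(4/(y + 1)) dy.
Step 3. Evaluate the standard form [assuming y > 3]: now -3*log(y - 4) + 2*log(y - 3) + ∫(4/(y + 1)) dy.
Step 4. Evaluate the standard form [assuming y > -1]: now -3*log(y - 4) + 2*log(y - 3) + 4*log(y + 1).
Answer: -3*log(y - 4) + 2*log(y - 3) + 4*log(y + 1).


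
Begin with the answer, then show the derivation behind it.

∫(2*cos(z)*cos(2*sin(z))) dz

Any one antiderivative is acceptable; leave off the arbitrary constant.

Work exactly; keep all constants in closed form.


The answer is sin(2*sin(z)).
Step 1. Substitute u = sin(z), turning ∫(2*cos(z)*cos(2*sin(z))) dz into ∫(2*cos(2*u)) du: now ∫(2*cos(2*u)) du.
Step 2. Evaluate the standard form: now sin(2*u).
Step 3. Substitute back u = sin(z): now sin(2*sin(z)).
Answer: sin(2*sin(z)).


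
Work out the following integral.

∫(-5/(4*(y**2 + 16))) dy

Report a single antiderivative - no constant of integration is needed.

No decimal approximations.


Answer: -5*atan(y/4)/16.


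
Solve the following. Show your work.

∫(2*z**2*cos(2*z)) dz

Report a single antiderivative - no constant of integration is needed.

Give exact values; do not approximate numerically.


Step 1. Integrate ∫(2*z**2*cos(2*z)) dz by parts with u = z**2, dv = (2*cos(2*z)) dz, so v = sin(2*z): now z**2*sin(2*z) + ∫(-2*z*sin(2*z)) dz.
Step 2. Integrate ∫(-2*z*sin(2*z)) dz by parts with u = z, dv = (-2*sin(2*z)) dz, so v = cos(2*z): now z**2*sin(2*z) + z*cos(2*z) + ∫(-cos(2*z)) dz.
Step 3. Evaluate the standard form: now z**2*sin(2*z) + z*cos(2*z) - sin(2*z)/2.
Answer: z**2*sin(2*z) + z*cos(2*z) - sin(2*z)/2.
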